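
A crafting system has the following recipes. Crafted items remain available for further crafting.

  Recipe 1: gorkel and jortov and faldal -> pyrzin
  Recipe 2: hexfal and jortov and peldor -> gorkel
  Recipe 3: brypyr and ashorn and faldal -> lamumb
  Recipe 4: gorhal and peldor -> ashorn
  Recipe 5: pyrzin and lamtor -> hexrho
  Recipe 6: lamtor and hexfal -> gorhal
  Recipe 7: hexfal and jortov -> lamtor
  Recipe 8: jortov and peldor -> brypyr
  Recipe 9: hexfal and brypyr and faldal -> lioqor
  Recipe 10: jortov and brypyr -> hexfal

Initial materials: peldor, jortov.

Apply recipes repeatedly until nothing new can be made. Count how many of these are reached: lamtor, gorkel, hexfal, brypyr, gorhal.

5

Using Recipe 8, jortov and peldor make brypyr.
Using Recipe 10, jortov and brypyr make hexfal.
Using Recipe 7, hexfal and jortov make lamtor.
Using Recipe 2, hexfal, jortov, and peldor make gorkel.
lamtor and hexfal -> gorhal (Recipe 6).
lamtor: reached.
gorkel: reached.
hexfal: reached.
brypyr: reached.
gorhal: reached.
All 5 are reached.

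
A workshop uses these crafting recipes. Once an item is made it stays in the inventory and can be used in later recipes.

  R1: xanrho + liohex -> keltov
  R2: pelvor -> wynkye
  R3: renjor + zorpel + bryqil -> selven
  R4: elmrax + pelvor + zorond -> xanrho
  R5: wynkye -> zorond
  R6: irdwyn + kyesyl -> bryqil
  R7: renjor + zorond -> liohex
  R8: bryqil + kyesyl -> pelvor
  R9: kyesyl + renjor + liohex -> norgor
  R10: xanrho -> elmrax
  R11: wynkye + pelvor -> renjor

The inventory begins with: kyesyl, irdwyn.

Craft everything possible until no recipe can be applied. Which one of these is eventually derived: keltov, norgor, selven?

irdwyn + kyesyl -> bryqil (R6).
bryqil + kyesyl -> pelvor (R8).
pelvor -> wynkye (R2).
wynkye + pelvor -> renjor (R11).
Using R5, wynkye makes zorond.
renjor + zorond -> liohex (R7).
kyesyl + renjor + liohex -> norgor (R9).
selven would need renjor, zorpel, and bryqil (R3), but zorpel is never obtained. keltov would need xanrho and liohex (R1), but xanrho is never obtained.

norgor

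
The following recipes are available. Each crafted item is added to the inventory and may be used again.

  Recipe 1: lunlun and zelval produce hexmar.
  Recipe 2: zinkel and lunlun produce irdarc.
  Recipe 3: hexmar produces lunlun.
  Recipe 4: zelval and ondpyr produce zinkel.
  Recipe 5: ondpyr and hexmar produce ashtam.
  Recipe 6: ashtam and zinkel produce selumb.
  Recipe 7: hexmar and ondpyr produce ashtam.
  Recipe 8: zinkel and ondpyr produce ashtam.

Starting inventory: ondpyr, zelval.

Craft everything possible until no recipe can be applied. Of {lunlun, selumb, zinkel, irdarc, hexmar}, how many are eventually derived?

2

Using Recipe 4, zelval and ondpyr make zinkel.
Using Recipe 8, zinkel and ondpyr make ashtam.
ashtam and zinkel → selumb (Recipe 6).
lunlun would need hexmar (Recipe 3), but hexmar is never obtained.
selumb: reached.
zinkel: reached.
irdarc would need zinkel and lunlun (Recipe 2), but lunlun is never obtained.
hexmar would need lunlun and zelval (Recipe 1), but lunlun is never obtained.
Reached: selumb and zinkel — 2 of the 5.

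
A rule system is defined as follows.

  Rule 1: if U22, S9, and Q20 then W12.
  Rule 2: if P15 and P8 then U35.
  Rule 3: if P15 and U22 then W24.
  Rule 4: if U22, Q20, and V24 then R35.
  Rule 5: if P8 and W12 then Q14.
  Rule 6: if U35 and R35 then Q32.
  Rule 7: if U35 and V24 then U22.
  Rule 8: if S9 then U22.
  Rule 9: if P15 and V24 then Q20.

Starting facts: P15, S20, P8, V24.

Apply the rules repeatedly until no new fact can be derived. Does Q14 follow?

Q14 would need P8 and W12 (Rule 5), but W12 is never established.

No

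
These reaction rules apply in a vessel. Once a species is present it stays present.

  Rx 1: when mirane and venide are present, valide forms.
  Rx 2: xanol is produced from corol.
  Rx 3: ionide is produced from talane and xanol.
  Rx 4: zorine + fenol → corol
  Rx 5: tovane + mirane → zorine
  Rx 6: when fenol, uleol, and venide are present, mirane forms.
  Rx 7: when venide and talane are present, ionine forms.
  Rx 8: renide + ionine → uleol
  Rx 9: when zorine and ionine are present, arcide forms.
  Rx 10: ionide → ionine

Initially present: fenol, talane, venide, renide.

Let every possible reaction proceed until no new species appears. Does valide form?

venide and talane present → ionine forms (Rx 7).
renide and ionine present → uleol forms (Rx 8).
fenol, uleol, and venide present → mirane forms (Rx 6).
mirane and venide present → valide forms (Rx 1).

Yes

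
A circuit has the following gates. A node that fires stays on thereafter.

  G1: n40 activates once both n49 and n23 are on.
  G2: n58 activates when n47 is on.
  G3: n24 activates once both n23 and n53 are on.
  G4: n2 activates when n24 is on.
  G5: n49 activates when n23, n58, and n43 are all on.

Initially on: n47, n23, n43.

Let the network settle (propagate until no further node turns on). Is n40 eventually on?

Yes

G2: n47 on → n58 on.
n23, n58, and n43 are on, so n49 activates (G5).
n49 and n23 are on, so n40 activates (G1).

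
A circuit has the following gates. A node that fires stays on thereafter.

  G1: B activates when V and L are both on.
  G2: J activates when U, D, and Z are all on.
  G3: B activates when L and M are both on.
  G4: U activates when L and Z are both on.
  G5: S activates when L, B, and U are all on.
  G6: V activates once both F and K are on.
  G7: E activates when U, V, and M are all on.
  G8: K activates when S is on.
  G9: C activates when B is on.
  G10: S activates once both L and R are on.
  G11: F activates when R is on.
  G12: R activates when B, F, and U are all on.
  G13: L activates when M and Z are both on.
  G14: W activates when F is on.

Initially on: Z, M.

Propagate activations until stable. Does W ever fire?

No

W would need F (G14), but F never turns on.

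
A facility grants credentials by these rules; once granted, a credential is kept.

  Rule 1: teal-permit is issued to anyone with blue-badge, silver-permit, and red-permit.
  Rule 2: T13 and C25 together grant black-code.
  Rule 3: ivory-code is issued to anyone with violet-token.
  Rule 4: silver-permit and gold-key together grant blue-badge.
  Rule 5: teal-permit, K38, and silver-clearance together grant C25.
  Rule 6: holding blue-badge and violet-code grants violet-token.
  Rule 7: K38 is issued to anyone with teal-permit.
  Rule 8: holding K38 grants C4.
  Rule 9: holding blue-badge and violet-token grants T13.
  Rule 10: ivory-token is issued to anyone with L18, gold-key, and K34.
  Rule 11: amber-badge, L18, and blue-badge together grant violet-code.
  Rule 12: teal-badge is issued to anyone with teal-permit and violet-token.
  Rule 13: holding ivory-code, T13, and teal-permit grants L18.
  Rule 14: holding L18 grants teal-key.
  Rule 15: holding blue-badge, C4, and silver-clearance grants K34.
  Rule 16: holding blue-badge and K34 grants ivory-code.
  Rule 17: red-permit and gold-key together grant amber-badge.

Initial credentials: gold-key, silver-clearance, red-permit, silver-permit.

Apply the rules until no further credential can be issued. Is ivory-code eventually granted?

Holding silver-permit and gold-key grants blue-badge (Rule 4).
Holding blue-badge, silver-permit, and red-permit grants teal-permit (Rule 1).
Holding teal-permit grants K38 (Rule 7).
Holding K38 grants C4 (Rule 8).
Holding blue-badge, C4, and silver-clearance grants K34 (Rule 15).
Holding blue-badge and K34 grants ivory-code (Rule 16).

Yes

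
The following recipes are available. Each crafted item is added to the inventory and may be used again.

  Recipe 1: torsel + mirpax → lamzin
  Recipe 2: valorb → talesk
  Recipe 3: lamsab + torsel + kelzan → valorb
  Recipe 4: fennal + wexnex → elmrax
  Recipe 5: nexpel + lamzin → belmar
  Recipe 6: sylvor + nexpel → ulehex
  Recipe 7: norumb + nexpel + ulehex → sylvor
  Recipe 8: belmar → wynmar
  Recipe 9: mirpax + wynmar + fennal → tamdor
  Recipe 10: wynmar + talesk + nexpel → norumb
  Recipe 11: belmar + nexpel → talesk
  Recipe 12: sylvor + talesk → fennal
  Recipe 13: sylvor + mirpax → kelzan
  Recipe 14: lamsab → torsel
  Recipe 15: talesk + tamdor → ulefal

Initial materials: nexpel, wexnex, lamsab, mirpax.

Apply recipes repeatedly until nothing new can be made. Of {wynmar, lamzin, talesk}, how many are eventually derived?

lamsab → torsel (Recipe 14).
Using Recipe 1, torsel and mirpax make lamzin.
nexpel + lamzin → belmar (Recipe 5).
Using Recipe 8, belmar makes wynmar.
Using Recipe 11, belmar and nexpel make talesk.
wynmar: reached.
lamzin: reached.
talesk: reached.
All 3 are reached.

3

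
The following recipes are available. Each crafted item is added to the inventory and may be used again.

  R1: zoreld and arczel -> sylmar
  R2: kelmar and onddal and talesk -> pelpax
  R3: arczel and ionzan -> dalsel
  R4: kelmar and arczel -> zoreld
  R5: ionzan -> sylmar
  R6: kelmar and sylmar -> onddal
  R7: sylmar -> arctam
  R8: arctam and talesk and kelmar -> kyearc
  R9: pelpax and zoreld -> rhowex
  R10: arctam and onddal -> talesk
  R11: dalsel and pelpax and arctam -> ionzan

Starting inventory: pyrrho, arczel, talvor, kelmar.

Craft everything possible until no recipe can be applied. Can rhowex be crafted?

Yes

Using R4, kelmar and arczel make zoreld.
zoreld and arczel -> sylmar (R1).
kelmar and sylmar -> onddal (R6).
sylmar -> arctam (R7).
Using R10, arctam and onddal make talesk.
kelmar and onddal and talesk -> pelpax (R2).
pelpax and zoreld -> rhowex (R9).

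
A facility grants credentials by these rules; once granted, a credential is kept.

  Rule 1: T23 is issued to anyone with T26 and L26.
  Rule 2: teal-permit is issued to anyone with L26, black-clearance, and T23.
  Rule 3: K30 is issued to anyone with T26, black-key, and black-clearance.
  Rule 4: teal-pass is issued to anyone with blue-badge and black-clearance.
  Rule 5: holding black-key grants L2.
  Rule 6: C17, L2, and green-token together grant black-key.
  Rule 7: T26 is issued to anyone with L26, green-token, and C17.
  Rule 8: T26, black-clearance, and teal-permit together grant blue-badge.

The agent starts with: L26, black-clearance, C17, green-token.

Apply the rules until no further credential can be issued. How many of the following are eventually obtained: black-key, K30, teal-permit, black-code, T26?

2

Holding L26, green-token, and C17 grants T26 (Rule 7).
Holding T26 and L26 grants T23 (Rule 1).
Holding L26, black-clearance, and T23 grants teal-permit (Rule 2).
black-key would need C17, L2, and green-token (Rule 6), but L2 is never granted.
K30 would need T26, black-key, and black-clearance (Rule 3), but black-key is never granted.
teal-permit: reached.
No rule produces black-code, and it is not given.
T26: reached.
Reached: teal-permit and T26 — 2 of the 5.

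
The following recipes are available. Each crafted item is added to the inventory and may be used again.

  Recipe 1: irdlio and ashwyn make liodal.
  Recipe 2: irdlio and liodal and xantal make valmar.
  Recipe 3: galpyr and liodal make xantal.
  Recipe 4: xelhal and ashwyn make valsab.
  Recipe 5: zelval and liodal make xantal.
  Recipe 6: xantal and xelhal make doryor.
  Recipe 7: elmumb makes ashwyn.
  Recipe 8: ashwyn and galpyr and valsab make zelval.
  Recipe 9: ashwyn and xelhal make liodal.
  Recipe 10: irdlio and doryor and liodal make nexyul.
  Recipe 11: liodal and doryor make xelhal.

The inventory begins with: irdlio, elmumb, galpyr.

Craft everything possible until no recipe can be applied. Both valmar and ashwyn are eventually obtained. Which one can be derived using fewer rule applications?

ashwyn

ashwyn: Using Recipe 7, elmumb makes ashwyn. [1 rule application]
valmar: elmumb → ashwyn (Recipe 7). Using Recipe 1, irdlio and ashwyn make liodal. Using Recipe 3, galpyr and liodal make xantal. Using Recipe 2, irdlio, liodal, and xantal make valmar. [4 rule applications]
ashwyn needs fewer.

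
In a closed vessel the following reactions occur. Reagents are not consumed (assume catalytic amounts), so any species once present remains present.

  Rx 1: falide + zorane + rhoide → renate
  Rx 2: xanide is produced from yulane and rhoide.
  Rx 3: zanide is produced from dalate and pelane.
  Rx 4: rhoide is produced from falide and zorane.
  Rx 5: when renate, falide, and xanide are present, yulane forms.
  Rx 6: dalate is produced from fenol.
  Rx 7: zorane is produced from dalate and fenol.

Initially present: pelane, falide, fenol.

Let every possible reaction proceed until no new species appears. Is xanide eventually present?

No

xanide would need yulane and rhoide (Rx 2), but yulane never forms.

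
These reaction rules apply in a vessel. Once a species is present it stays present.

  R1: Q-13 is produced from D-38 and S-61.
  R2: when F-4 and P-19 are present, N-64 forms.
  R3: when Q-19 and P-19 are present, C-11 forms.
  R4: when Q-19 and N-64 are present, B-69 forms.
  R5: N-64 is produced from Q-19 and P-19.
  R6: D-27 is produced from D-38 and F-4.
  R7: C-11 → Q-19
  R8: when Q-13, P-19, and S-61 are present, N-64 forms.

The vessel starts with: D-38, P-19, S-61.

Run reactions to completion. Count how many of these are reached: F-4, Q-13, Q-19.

1

D-38 and S-61 present → Q-13 forms (R1).
No rule produces F-4, and it is not given.
Q-13: reached.
Q-19 would need C-11 (R7), but C-11 never forms.
Reached: Q-13 — 1 of the 3.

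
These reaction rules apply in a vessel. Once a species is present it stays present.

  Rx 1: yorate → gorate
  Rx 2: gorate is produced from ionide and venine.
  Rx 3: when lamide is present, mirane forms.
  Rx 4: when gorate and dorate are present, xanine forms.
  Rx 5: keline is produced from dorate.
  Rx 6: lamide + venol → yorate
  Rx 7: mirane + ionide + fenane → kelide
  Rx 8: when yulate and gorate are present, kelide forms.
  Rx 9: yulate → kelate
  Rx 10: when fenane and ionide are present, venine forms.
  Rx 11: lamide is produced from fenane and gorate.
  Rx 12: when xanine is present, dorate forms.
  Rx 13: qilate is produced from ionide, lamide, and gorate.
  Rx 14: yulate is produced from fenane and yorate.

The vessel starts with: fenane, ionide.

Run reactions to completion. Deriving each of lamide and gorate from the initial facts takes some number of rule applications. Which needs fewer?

gorate: fenane and ionide present → venine forms (Rx 10). ionide and venine present → gorate forms (Rx 2). [2 rule applications]
lamide: fenane and ionide present → venine forms (Rx 10). ionide and venine present → gorate forms (Rx 2). fenane and gorate present → lamide forms (Rx 11). [3 rule applications]
gorate needs fewer.

gorate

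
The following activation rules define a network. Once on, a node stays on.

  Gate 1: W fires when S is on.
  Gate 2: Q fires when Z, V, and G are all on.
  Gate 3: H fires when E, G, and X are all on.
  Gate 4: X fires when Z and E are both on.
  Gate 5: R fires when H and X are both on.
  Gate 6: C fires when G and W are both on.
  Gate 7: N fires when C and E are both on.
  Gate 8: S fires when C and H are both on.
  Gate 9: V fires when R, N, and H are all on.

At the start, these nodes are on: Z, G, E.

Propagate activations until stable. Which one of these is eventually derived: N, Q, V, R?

Z and E are on, so X fires (Gate 4).
Gate 3: E, G, and X on → H on.
Gate 5: H and X on → R on.
Q would need Z, V, and G (Gate 2), but V never turns on. V would need R, N, and H (Gate 9), but N never turns on. N would need C and E (Gate 7), but C never turns on.

R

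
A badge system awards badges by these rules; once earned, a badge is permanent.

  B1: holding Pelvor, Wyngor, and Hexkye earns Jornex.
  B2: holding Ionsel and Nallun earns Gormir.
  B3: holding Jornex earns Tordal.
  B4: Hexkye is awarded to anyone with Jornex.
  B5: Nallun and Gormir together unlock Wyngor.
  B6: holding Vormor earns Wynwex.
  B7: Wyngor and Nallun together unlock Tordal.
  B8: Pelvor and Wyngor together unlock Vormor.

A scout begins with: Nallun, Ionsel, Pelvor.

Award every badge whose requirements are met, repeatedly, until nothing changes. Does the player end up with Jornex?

No

Jornex would need Pelvor, Wyngor, and Hexkye (B1), but Hexkye is never earned.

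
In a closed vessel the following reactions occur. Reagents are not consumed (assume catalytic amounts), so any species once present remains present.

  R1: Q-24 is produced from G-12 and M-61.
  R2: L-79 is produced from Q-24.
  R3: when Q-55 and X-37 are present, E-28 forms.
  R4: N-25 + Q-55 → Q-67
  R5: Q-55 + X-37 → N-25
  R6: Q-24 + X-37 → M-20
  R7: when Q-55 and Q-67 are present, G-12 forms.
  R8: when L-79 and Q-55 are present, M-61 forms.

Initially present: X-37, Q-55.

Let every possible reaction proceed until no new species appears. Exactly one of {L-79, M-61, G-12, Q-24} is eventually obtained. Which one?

G-12

Q-55 and X-37 present → N-25 forms (R5).
N-25 and Q-55 present → Q-67 forms (R4).
Q-55 and Q-67 present → G-12 forms (R7).
L-79 would need Q-24 (R2), but Q-24 never forms. Q-24 would need G-12 and M-61 (R1), but M-61 never forms. M-61 would need L-79 and Q-55 (R8), but L-79 never forms.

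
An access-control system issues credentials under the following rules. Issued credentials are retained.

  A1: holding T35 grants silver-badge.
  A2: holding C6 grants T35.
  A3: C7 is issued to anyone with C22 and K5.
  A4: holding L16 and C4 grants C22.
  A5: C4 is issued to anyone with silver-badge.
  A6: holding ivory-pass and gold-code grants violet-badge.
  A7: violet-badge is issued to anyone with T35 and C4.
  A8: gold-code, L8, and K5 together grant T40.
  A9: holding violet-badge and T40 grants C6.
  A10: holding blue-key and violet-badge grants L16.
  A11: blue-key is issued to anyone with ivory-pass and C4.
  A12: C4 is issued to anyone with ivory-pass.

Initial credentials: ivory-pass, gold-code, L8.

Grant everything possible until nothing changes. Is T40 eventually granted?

No

T40 would need gold-code, L8, and K5 (A8), but K5 is never granted.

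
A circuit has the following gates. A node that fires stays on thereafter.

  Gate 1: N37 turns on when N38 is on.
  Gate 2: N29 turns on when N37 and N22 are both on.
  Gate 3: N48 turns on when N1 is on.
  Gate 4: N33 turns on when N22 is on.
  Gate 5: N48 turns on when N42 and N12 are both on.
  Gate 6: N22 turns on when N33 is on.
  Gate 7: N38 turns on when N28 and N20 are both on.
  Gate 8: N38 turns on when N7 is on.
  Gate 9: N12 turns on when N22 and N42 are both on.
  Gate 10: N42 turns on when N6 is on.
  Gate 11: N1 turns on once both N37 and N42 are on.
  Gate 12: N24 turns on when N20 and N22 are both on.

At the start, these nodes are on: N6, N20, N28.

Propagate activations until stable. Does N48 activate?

N6 is on, so N42 turns on (Gate 10).
N28 and N20 are on, so N38 turns on (Gate 7).
Gate 1: N38 on → N37 on.
N37 and N42 are on, so N1 turns on (Gate 11).
Gate 3: N1 on → N48 on.

Yes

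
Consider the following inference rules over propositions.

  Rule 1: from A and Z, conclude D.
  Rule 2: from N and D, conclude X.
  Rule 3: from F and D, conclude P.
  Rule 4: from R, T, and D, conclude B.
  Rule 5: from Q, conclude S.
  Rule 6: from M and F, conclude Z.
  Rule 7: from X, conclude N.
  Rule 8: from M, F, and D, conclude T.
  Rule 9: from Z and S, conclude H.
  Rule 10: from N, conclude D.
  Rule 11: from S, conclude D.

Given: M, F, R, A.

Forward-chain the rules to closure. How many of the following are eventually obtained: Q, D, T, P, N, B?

M and F hold, so Z follows (Rule 6).
From A and Z, Rule 1 gives D.
F and D hold, so P follows (Rule 3).
M, F, and D hold, so T follows (Rule 8).
From R, T, and D, Rule 4 gives B.
No rule produces Q, and it is not given.
D: reached.
T: reached.
P: reached.
N would need X (Rule 7), but X is never established.
B: reached.
Reached: D, T, P, and B — 4 of the 6.

4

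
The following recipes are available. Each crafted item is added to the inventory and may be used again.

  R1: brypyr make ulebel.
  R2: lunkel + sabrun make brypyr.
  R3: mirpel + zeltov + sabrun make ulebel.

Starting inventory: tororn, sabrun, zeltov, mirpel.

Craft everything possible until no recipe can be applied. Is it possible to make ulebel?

Using R3, mirpel, zeltov, and sabrun make ulebel.

Yes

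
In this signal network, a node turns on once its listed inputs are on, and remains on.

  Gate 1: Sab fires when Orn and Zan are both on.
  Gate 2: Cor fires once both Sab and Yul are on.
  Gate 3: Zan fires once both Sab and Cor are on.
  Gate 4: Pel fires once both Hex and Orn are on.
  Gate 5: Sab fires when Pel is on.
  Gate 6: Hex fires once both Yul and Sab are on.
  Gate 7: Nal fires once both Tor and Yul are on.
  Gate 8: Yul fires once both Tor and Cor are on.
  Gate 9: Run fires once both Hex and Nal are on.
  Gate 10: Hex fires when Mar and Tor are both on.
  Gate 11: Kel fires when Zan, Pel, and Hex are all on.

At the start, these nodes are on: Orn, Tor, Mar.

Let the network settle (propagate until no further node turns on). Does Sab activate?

Yes

Mar and Tor are on, so Hex fires (Gate 10).
Hex and Orn are on, so Pel fires (Gate 4).
Pel is on, so Sab fires (Gate 5).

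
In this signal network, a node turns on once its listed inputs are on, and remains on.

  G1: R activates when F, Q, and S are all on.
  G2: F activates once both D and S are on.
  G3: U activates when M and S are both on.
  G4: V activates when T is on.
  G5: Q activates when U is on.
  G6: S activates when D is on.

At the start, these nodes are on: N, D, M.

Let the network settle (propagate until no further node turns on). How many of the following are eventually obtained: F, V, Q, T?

2

D is on, so S activates (G6).
G3: M and S on → U on.
D and S are on, so F activates (G2).
G5: U on → Q on.
F: reached.
V would need T (G4), but T never turns on.
Q: reached.
No rule produces T, and it is not given.
Reached: F and Q — 2 of the 4.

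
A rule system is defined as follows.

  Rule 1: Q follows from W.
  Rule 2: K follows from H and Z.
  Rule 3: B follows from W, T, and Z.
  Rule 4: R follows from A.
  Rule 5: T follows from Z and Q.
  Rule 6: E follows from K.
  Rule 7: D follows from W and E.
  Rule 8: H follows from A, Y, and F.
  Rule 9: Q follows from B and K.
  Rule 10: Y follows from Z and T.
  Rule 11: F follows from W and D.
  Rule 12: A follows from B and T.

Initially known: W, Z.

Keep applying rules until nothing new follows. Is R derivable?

From W, Rule 1 gives Q.
From Z and Q, Rule 5 gives T.
W, T, and Z hold, so B follows (Rule 3).
From B and T, Rule 12 gives A.
A holds, so R follows (Rule 4).

Yes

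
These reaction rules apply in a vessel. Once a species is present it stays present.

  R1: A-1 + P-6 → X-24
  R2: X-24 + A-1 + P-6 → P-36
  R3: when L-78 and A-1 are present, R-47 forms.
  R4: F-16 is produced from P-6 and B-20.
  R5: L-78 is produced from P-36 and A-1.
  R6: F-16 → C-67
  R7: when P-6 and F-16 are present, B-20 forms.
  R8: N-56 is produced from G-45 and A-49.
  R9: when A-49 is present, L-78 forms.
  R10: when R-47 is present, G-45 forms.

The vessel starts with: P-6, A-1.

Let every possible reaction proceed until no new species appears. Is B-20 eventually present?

B-20 would need P-6 and F-16 (R7), but F-16 never forms.

No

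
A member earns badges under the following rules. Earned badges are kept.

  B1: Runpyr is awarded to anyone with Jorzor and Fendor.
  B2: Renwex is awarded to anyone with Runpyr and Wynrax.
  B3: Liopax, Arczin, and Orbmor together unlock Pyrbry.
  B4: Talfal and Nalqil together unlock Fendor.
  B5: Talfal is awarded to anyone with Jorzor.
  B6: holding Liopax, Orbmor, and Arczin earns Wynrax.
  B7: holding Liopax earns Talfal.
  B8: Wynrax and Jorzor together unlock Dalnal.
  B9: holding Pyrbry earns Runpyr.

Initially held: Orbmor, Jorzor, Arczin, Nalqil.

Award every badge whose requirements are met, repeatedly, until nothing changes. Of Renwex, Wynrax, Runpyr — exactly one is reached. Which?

With Jorzor, Talfal is earned (B5).
With Talfal and Nalqil, Fendor is earned (B4).
With Jorzor and Fendor, Runpyr is earned (B1).
Wynrax would need Liopax, Orbmor, and Arczin (B6), but Liopax is never earned. Renwex would need Runpyr and Wynrax (B2), but Wynrax is never earned.

Runpyr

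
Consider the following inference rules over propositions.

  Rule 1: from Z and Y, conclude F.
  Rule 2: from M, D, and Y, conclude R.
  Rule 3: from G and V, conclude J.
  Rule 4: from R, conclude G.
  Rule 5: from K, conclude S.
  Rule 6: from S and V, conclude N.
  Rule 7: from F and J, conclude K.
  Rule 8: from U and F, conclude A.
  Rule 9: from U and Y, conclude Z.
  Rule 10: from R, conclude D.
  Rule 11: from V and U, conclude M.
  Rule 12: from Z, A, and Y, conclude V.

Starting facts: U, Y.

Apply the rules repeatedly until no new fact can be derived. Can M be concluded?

Yes

From U and Y, Rule 9 gives Z.
Z and Y hold, so F follows (Rule 1).
U and F hold, so A follows (Rule 8).
From Z, A, and Y, Rule 12 gives V.
From V and U, Rule 11 gives M.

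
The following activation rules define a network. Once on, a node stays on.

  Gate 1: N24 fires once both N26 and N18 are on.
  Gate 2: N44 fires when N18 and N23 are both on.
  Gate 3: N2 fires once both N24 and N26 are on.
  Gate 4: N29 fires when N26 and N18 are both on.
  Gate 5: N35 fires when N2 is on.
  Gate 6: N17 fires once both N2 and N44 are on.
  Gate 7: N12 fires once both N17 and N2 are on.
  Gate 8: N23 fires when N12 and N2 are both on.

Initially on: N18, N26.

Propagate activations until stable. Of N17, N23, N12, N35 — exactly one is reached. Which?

Gate 1: N26 and N18 on → N24 on.
N24 and N26 are on, so N2 fires (Gate 3).
Gate 5: N2 on → N35 on.
N12 would need N17 and N2 (Gate 7), but N17 never turns on. N17 would need N2 and N44 (Gate 6), but N44 never turns on. N23 would need N12 and N2 (Gate 8), but N12 never turns on.

N35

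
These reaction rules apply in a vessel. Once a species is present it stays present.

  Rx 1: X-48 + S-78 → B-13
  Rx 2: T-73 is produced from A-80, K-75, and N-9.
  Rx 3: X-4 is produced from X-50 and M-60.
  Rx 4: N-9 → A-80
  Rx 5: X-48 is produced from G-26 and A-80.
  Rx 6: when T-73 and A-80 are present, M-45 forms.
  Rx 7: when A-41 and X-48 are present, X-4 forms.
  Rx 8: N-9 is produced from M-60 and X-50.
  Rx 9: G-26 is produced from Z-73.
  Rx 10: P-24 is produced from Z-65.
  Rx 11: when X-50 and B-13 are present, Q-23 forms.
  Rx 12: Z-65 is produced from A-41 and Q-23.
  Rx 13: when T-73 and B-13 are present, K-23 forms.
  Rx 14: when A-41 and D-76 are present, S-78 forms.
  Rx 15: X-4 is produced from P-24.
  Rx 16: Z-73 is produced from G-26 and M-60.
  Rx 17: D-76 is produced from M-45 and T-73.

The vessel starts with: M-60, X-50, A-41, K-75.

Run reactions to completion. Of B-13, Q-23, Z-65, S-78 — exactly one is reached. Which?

S-78

M-60 and X-50 present → N-9 forms (Rx 8).
N-9 present → A-80 forms (Rx 4).
A-80, K-75, and N-9 present → T-73 forms (Rx 2).
T-73 and A-80 present → M-45 forms (Rx 6).
M-45 and T-73 present → D-76 forms (Rx 17).
A-41 and D-76 present → S-78 forms (Rx 14).
Z-65 would need A-41 and Q-23 (Rx 12), but Q-23 never forms. Q-23 would need X-50 and B-13 (Rx 11), but B-13 never forms. B-13 would need X-48 and S-78 (Rx 1), but X-48 never forms.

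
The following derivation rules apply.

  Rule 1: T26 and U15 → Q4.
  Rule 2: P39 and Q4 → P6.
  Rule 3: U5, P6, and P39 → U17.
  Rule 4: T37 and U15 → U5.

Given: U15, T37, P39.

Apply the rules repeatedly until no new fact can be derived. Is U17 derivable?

No

U17 would need U5, P6, and P39 (Rule 3), but P6 is never established.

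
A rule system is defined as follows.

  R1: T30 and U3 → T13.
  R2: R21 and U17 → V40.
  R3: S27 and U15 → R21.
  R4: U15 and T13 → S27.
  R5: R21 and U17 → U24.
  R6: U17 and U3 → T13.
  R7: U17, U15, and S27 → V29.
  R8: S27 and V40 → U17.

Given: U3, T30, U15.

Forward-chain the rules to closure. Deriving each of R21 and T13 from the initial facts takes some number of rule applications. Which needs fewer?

T13

T13: T30 and U3 hold, so T13 follows (R1). [1 rule application]
R21: From T30 and U3, R1 gives T13. From U15 and T13, R4 gives S27. From S27 and U15, R3 gives R21. [3 rule applications]
T13 needs fewer.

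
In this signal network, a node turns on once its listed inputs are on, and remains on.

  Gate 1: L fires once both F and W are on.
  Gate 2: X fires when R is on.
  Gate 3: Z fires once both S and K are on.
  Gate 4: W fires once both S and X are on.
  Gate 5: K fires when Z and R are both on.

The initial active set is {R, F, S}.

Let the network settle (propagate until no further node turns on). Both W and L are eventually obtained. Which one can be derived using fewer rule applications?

W

W: R is on, so X fires (Gate 2). S and X are on, so W fires (Gate 4). [2 rule applications]
L: Gate 2: R on → X on. Gate 4: S and X on → W on. F and W are on, so L fires (Gate 1). [3 rule applications]
W needs fewer.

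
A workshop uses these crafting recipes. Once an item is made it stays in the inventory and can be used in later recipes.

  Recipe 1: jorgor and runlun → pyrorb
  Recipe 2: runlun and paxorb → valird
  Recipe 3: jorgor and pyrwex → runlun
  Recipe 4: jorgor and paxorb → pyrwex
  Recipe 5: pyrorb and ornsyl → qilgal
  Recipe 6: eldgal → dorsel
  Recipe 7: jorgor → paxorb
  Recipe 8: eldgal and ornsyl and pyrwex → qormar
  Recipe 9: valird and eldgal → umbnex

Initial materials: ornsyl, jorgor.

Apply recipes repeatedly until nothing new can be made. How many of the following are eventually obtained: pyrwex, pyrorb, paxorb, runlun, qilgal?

Using Recipe 7, jorgor makes paxorb.
Using Recipe 4, jorgor and paxorb make pyrwex.
jorgor and pyrwex → runlun (Recipe 3).
Using Recipe 1, jorgor and runlun make pyrorb.
pyrorb and ornsyl → qilgal (Recipe 5).
pyrwex: reached.
pyrorb: reached.
paxorb: reached.
runlun: reached.
qilgal: reached.
All 5 are reached.

5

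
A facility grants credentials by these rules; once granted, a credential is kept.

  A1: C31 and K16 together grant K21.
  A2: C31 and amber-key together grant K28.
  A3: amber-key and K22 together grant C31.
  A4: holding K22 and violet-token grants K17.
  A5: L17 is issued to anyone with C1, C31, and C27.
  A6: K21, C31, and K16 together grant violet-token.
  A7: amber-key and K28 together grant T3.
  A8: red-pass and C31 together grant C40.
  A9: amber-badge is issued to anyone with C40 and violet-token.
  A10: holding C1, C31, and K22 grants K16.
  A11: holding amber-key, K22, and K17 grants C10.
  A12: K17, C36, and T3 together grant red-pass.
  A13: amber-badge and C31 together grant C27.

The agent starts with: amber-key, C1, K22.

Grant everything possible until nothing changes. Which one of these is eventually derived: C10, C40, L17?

Holding amber-key and K22 grants C31 (A3).
Holding C1, C31, and K22 grants K16 (A10).
Holding C31 and K16 grants K21 (A1).
Holding K21, C31, and K16 grants violet-token (A6).
Holding K22 and violet-token grants K17 (A4).
Holding amber-key, K22, and K17 grants C10 (A11).
C40 would need red-pass and C31 (A8), but red-pass is never granted. L17 would need C1, C31, and C27 (A5), but C27 is never granted.

C10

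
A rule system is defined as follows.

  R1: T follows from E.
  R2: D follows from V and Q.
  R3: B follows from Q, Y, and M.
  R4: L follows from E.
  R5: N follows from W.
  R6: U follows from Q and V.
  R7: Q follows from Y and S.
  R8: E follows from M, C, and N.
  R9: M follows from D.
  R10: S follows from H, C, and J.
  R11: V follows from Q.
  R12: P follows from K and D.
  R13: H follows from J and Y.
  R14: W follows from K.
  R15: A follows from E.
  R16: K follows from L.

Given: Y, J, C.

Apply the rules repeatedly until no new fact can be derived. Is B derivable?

Yes

J and Y hold, so H follows (R13).
H, C, and J hold, so S follows (R10).
From Y and S, R7 gives Q.
From Q, R11 gives V.
From V and Q, R2 gives D.
D holds, so M follows (R9).
Q, Y, and M hold, so B follows (R3).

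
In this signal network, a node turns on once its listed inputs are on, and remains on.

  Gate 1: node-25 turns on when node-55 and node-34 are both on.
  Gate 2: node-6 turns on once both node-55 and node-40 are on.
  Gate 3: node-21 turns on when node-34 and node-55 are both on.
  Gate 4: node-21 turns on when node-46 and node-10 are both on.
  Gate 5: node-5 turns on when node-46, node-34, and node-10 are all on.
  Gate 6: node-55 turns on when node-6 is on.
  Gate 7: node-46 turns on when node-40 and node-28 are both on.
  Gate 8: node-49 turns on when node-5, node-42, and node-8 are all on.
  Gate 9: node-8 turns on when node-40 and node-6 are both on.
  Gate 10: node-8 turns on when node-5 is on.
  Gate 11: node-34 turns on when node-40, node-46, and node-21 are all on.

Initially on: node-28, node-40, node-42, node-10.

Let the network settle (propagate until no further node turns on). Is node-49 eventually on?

node-40 and node-28 are on, so node-46 turns on (Gate 7).
node-46 and node-10 are on, so node-21 turns on (Gate 4).
node-40, node-46, and node-21 are on, so node-34 turns on (Gate 11).
node-46, node-34, and node-10 are on, so node-5 turns on (Gate 5).
Gate 10: node-5 on → node-8 on.
node-5, node-42, and node-8 are on, so node-49 turns on (Gate 8).

Yes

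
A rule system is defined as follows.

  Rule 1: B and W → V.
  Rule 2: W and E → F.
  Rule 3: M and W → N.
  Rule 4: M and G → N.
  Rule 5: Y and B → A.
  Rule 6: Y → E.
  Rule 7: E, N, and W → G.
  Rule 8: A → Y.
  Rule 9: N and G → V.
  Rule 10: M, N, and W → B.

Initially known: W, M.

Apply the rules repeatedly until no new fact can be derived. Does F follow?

F would need W and E (Rule 2), but E is never established.

No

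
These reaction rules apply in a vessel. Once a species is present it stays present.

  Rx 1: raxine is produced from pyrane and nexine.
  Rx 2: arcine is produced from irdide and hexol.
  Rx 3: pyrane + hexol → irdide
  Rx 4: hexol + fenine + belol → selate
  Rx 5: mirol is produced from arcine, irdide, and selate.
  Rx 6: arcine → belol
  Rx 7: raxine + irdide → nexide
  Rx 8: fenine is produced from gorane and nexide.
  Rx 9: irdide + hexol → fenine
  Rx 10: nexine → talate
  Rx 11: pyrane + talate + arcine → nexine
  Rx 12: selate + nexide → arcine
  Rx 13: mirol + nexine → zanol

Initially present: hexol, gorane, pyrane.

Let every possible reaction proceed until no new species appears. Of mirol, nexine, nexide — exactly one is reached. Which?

pyrane and hexol present → irdide forms (Rx 3).
irdide and hexol present → arcine forms (Rx 2).
irdide and hexol present → fenine forms (Rx 9).
arcine present → belol forms (Rx 6).
hexol, fenine, and belol present → selate forms (Rx 4).
arcine, irdide, and selate present → mirol forms (Rx 5).
nexide would need raxine and irdide (Rx 7), but raxine never forms. nexine would need pyrane, talate, and arcine (Rx 11), but talate never forms.

mirol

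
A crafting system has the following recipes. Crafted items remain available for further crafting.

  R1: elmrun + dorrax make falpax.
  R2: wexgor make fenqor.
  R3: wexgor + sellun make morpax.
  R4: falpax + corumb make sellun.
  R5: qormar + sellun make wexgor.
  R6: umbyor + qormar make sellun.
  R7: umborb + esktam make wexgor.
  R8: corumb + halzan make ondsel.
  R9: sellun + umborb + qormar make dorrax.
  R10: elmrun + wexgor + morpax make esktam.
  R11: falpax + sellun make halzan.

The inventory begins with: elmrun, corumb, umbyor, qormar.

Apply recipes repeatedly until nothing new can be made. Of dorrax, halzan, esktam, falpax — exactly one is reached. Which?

umbyor + qormar → sellun (R6).
qormar + sellun → wexgor (R5).
Using R3, wexgor and sellun make morpax.
Using R10, elmrun, wexgor, and morpax make esktam.
dorrax would need sellun, umborb, and qormar (R9), but umborb is never obtained. falpax would need elmrun and dorrax (R1), but dorrax is never obtained. halzan would need falpax and sellun (R11), but falpax is never obtained.

esktam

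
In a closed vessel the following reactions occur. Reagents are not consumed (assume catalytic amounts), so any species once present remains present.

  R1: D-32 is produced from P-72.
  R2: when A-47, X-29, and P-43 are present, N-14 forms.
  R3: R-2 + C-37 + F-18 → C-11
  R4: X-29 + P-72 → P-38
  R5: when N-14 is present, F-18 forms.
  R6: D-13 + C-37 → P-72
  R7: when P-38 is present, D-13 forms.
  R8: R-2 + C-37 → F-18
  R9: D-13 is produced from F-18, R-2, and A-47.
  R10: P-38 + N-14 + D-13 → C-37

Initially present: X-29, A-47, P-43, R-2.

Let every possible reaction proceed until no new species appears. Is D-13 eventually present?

Yes

A-47, X-29, and P-43 present → N-14 forms (R2).
N-14 present → F-18 forms (R5).
F-18, R-2, and A-47 present → D-13 forms (R9).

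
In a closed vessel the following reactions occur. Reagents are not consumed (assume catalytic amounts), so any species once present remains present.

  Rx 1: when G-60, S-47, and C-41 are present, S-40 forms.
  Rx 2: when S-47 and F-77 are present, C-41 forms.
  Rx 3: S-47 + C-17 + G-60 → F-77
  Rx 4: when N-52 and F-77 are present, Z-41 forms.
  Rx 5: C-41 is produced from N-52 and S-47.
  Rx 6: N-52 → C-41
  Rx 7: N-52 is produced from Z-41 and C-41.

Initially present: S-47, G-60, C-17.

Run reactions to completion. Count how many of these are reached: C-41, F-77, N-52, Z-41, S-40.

S-47, C-17, and G-60 present → F-77 forms (Rx 3).
S-47 and F-77 present → C-41 forms (Rx 2).
G-60, S-47, and C-41 present → S-40 forms (Rx 1).
C-41: reached.
F-77: reached.
N-52 would need Z-41 and C-41 (Rx 7), but Z-41 never forms.
Z-41 would need N-52 and F-77 (Rx 4), but N-52 never forms.
S-40: reached.
Reached: C-41, F-77, and S-40 — 3 of the 5.

3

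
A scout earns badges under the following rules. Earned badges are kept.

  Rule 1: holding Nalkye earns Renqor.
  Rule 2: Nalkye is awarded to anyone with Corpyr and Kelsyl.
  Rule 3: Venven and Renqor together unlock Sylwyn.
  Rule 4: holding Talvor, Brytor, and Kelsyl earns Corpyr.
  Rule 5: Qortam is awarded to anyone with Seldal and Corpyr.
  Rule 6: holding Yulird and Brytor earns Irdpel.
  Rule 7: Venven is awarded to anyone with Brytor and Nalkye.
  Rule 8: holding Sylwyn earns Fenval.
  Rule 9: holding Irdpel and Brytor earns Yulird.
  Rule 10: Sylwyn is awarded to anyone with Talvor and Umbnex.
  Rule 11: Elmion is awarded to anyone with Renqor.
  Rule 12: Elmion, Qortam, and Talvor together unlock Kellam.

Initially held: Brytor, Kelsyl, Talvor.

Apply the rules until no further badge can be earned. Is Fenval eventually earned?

With Talvor, Brytor, and Kelsyl, Corpyr is earned (Rule 4).
With Corpyr and Kelsyl, Nalkye is earned (Rule 2).
With Nalkye, Renqor is earned (Rule 1).
With Brytor and Nalkye, Venven is earned (Rule 7).
With Venven and Renqor, Sylwyn is earned (Rule 3).
With Sylwyn, Fenval is earned (Rule 8).

Yes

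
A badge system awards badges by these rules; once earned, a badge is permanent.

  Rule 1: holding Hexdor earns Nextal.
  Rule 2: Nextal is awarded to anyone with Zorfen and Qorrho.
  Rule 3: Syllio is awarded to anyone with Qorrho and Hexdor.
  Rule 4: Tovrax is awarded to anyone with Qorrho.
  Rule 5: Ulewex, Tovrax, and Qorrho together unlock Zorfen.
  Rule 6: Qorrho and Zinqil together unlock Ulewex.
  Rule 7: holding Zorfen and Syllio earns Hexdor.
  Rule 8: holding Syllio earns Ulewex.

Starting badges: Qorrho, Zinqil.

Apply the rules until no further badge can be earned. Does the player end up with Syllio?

Syllio would need Qorrho and Hexdor (Rule 3), but Hexdor is never earned.

No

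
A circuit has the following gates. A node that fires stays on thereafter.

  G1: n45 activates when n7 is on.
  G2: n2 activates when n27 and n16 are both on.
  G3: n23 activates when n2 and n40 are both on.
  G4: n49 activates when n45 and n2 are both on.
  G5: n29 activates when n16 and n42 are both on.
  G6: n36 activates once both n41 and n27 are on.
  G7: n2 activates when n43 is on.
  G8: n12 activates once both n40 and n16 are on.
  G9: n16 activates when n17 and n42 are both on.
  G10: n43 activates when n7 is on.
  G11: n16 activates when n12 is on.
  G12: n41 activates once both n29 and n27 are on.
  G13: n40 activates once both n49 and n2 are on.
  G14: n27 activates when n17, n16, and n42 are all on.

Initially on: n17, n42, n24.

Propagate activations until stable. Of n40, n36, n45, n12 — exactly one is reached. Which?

G9: n17 and n42 on → n16 on.
G5: n16 and n42 on → n29 on.
n17, n16, and n42 are on, so n27 activates (G14).
G12: n29 and n27 on → n41 on.
G6: n41 and n27 on → n36 on.
n45 would need n7 (G1), but n7 never turns on. n12 would need n40 and n16 (G8), but n40 never turns on. n40 would need n49 and n2 (G13), but n49 never turns on.

n36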